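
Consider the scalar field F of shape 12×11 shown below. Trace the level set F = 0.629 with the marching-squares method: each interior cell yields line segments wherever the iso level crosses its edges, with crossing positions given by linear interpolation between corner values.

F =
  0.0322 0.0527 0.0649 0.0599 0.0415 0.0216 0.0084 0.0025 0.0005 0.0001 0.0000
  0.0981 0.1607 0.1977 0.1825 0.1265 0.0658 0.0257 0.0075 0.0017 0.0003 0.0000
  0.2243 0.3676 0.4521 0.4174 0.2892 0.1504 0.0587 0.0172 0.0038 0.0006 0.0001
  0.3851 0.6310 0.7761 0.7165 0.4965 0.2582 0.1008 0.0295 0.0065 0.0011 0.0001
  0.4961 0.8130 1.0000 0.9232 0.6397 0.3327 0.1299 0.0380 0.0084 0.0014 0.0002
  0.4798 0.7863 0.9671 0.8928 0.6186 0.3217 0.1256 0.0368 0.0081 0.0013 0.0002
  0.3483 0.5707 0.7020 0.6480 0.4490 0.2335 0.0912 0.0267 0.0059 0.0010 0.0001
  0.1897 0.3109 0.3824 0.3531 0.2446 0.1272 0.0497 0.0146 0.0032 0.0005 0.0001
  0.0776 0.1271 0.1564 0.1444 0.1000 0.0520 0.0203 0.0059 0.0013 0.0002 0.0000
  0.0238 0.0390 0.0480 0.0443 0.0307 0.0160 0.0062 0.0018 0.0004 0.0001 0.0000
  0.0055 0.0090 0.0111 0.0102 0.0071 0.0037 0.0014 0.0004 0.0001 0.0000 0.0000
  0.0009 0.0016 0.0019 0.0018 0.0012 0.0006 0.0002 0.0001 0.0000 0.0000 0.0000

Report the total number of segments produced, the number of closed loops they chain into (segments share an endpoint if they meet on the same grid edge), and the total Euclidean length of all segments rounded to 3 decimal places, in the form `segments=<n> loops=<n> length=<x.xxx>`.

cell (2,0): code 0100 → (2.992,1.000)–(3.000,0.992)
cell (2,1): code 1100 → (2.546,2.000)–(2.992,1.000)
cell (2,2): code 1100 → (2.707,3.000)–(2.546,2.000)
cell (2,3): code 1000 → (3.000,3.398)–(2.707,3.000)
cell (3,0): code 0110 → (3.000,0.992)–(4.000,0.419)
cell (3,3): code 1101 → (3.925,4.000)–(3.000,3.398)
cell (3,4): code 1000 → (4.000,4.035)–(3.925,4.000)
cell (4,0): code 0110 → (4.000,0.419)–(5.000,0.487)
cell (4,3): code 1011 → (5.000,3.962)–(4.507,4.000)
cell (4,4): code 0001 → (4.507,4.000)–(4.000,4.035)
cell (5,0): code 0010 → (5.000,0.487)–(5.730,1.000)
cell (5,1): code 0111 → (5.730,1.000)–(6.000,1.444)
cell (5,3): code 1001 → (6.000,3.095)–(5.000,3.962)
cell (6,1): code 0010 → (6.000,1.444)–(6.228,2.000)
cell (6,2): code 0011 → (6.228,2.000)–(6.064,3.000)
cell (6,3): code 0001 → (6.064,3.000)–(6.000,3.095)
total: 16 segments, chained into 1 closed loop(s), length Σ = 11.421359

segments=16 loops=1 length=11.421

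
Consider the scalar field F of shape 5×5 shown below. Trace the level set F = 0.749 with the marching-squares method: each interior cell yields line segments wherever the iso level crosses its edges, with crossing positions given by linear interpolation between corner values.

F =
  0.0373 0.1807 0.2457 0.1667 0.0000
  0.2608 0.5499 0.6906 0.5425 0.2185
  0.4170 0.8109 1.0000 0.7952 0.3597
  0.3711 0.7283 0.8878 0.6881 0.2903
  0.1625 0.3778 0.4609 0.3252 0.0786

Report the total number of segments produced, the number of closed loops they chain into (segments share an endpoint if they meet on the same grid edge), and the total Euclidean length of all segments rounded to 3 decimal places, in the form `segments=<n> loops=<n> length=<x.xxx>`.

segments=10 loops=1 length=6.664

cell (1,0): code 0100 → (1.763,1.000)–(2.000,0.843)
cell (1,1): code 1100 → (1.189,2.000)–(1.763,1.000)
cell (1,2): code 1100 → (1.817,3.000)–(1.189,2.000)
cell (1,3): code 1000 → (2.000,3.106)–(1.817,3.000)
cell (2,0): code 0010 → (2.000,0.843)–(2.749,1.000)
cell (2,1): code 0111 → (2.749,1.000)–(3.000,1.130)
cell (2,2): code 1011 → (3.000,2.695)–(2.431,3.000)
cell (2,3): code 0001 → (2.431,3.000)–(2.000,3.106)
cell (3,1): code 0010 → (3.000,1.130)–(3.325,2.000)
cell (3,2): code 0001 → (3.325,2.000)–(3.000,2.695)
total: 10 segments, chained into 1 closed loop(s), length Σ = 6.663696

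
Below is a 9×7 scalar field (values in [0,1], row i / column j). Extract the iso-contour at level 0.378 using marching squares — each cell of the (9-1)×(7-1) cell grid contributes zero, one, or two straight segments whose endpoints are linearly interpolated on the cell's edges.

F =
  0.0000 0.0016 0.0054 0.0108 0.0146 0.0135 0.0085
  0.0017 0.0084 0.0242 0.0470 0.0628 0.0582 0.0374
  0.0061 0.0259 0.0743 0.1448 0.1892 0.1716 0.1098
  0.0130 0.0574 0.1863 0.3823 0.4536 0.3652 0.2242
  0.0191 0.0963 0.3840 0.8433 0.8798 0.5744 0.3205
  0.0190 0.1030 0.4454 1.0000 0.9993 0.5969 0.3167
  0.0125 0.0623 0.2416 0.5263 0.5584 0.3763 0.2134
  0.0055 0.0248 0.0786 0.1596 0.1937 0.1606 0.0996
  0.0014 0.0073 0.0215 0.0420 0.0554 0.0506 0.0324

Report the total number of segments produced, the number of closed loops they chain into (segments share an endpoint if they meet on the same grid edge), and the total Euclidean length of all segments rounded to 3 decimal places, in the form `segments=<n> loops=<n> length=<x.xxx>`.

segments=16 loops=1 length=12.022

cell (2,2): code 0100 → (2.982,3.000)–(3.000,2.978)
cell (2,3): code 1100 → (2.714,4.000)–(2.982,3.000)
cell (2,4): code 1000 → (3.000,4.855)–(2.714,4.000)
cell (3,1): code 0100 → (3.970,2.000)–(4.000,1.979)
cell (3,2): code 1110 → (3.000,2.978)–(3.970,2.000)
cell (3,4): code 1101 → (3.061,5.000)–(3.000,4.855)
cell (3,5): code 1000 → (4.000,5.774)–(3.061,5.000)
cell (4,1): code 0110 → (4.000,1.979)–(5.000,1.803)
cell (4,5): code 1001 → (5.000,5.781)–(4.000,5.774)
cell (5,1): code 0010 → (5.000,1.803)–(5.331,2.000)
cell (5,2): code 0111 → (5.331,2.000)–(6.000,2.479)
cell (5,4): code 1011 → (6.000,4.991)–(5.992,5.000)
cell (5,5): code 0001 → (5.992,5.000)–(5.000,5.781)
cell (6,2): code 0010 → (6.000,2.479)–(6.404,3.000)
cell (6,3): code 0011 → (6.404,3.000)–(6.495,4.000)
cell (6,4): code 0001 → (6.495,4.000)–(6.000,4.991)
total: 16 segments, chained into 1 closed loop(s), length Σ = 12.022332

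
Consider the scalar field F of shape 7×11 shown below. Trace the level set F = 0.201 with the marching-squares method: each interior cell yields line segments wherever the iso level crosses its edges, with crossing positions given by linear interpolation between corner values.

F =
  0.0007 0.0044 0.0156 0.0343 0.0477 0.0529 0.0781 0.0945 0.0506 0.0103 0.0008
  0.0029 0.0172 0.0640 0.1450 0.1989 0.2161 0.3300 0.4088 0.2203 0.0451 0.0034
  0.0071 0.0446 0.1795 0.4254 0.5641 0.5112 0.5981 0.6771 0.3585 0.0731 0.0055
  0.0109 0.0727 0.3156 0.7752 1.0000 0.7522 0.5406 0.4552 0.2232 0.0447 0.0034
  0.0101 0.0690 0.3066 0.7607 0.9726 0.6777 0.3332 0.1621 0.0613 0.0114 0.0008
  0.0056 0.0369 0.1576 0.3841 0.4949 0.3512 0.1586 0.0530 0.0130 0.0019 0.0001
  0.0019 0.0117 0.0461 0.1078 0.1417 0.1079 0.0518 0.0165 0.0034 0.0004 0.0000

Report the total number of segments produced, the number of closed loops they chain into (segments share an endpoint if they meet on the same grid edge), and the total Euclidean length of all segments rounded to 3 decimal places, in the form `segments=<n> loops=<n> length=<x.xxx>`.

cell (0,4): code 0100 → (0.907,5.000)–(1.000,4.122)
cell (0,5): code 1100 → (0.488,6.000)–(0.907,5.000)
cell (0,6): code 1100 → (0.339,7.000)–(0.488,6.000)
cell (0,7): code 1100 → (0.886,8.000)–(0.339,7.000)
cell (0,8): code 1000 → (1.000,8.110)–(0.886,8.000)
cell (1,2): code 0100 → (1.200,3.000)–(2.000,2.087)
cell (1,3): code 1100 → (1.006,4.000)–(1.200,3.000)
cell (1,4): code 1110 → (1.000,4.122)–(1.006,4.000)
cell (1,8): code 1001 → (2.000,8.552)–(1.000,8.110)
cell (2,1): code 0100 → (2.158,2.000)–(3.000,1.528)
cell (2,2): code 1110 → (2.000,2.087)–(2.158,2.000)
cell (2,8): code 1001 → (3.000,8.124)–(2.000,8.552)
cell (3,1): code 0110 → (3.000,1.528)–(4.000,1.556)
cell (3,6): code 1011 → (4.000,6.773)–(3.867,7.000)
cell (3,7): code 0011 → (3.867,7.000)–(3.137,8.000)
cell (3,8): code 0001 → (3.137,8.000)–(3.000,8.124)
cell (4,1): code 0010 → (4.000,1.556)–(4.709,2.000)
cell (4,2): code 0111 → (4.709,2.000)–(5.000,2.192)
cell (4,5): code 1011 → (5.000,5.780)–(4.757,6.000)
cell (4,6): code 0001 → (4.757,6.000)–(4.000,6.773)
cell (5,2): code 0010 → (5.000,2.192)–(5.663,3.000)
cell (5,3): code 0011 → (5.663,3.000)–(5.832,4.000)
cell (5,4): code 0011 → (5.832,4.000)–(5.617,5.000)
cell (5,5): code 0001 → (5.617,5.000)–(5.000,5.780)
total: 24 segments, chained into 1 closed loop(s), length Σ = 19.316465

segments=24 loops=1 length=19.316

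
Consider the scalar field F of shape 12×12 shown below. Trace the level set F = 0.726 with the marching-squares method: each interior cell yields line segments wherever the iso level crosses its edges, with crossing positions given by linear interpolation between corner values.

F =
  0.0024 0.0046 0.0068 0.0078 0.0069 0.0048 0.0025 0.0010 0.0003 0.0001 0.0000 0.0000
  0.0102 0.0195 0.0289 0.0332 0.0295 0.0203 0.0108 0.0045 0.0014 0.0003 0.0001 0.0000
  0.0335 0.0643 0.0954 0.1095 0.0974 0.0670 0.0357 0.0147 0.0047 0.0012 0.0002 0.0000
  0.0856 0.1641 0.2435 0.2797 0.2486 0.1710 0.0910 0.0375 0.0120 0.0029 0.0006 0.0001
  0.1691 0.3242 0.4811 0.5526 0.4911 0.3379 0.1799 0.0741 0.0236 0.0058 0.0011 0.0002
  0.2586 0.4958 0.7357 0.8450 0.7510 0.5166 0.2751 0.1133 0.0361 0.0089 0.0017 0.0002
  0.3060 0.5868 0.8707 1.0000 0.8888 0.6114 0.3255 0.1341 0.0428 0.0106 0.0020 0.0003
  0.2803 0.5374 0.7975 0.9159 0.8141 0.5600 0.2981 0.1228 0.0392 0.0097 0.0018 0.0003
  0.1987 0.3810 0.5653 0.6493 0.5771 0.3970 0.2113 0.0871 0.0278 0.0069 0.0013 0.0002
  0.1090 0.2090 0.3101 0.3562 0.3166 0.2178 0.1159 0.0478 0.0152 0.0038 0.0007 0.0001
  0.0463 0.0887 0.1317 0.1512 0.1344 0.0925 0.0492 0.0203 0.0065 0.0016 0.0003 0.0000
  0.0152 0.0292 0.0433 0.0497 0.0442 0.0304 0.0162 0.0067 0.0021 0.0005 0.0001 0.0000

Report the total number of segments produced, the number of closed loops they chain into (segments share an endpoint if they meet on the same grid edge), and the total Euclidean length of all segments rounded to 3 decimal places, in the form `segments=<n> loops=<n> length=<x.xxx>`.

segments=12 loops=1 length=9.638

cell (4,1): code 0100 → (4.962,2.000)–(5.000,1.960)
cell (4,2): code 1100 → (4.593,3.000)–(4.962,2.000)
cell (4,3): code 1100 → (4.904,4.000)–(4.593,3.000)
cell (4,4): code 1000 → (5.000,4.107)–(4.904,4.000)
cell (5,1): code 0110 → (5.000,1.960)–(6.000,1.490)
cell (5,4): code 1001 → (6.000,4.587)–(5.000,4.107)
cell (6,1): code 0110 → (6.000,1.490)–(7.000,1.725)
cell (6,4): code 1001 → (7.000,4.347)–(6.000,4.587)
cell (7,1): code 0010 → (7.000,1.725)–(7.308,2.000)
cell (7,2): code 0011 → (7.308,2.000)–(7.712,3.000)
cell (7,3): code 0011 → (7.712,3.000)–(7.372,4.000)
cell (7,4): code 0001 → (7.372,4.000)–(7.000,4.347)
total: 12 segments, chained into 1 closed loop(s), length Σ = 9.637984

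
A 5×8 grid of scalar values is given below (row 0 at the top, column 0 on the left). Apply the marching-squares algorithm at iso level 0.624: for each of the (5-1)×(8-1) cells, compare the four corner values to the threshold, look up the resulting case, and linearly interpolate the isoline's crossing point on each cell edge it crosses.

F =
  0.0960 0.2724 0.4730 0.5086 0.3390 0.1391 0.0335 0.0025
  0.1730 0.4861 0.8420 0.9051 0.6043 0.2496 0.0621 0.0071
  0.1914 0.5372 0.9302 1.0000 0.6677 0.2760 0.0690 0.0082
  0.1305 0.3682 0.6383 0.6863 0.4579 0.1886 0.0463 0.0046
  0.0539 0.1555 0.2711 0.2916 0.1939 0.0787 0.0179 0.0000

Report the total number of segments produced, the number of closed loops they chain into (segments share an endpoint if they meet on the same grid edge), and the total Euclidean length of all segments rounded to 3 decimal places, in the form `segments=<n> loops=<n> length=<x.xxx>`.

cell (0,1): code 0100 → (0.409,2.000)–(1.000,1.387)
cell (0,2): code 1100 → (0.291,3.000)–(0.409,2.000)
cell (0,3): code 1000 → (1.000,3.935)–(0.291,3.000)
cell (1,1): code 0110 → (1.000,1.387)–(2.000,1.221)
cell (1,3): code 1101 → (1.311,4.000)–(1.000,3.935)
cell (1,4): code 1000 → (2.000,4.112)–(1.311,4.000)
cell (2,1): code 0110 → (2.000,1.221)–(3.000,1.947)
cell (2,3): code 1011 → (3.000,3.273)–(2.208,4.000)
cell (2,4): code 0001 → (2.208,4.000)–(2.000,4.112)
cell (3,1): code 0010 → (3.000,1.947)–(3.039,2.000)
cell (3,2): code 0011 → (3.039,2.000)–(3.158,3.000)
cell (3,3): code 0001 → (3.158,3.000)–(3.000,3.273)
total: 12 segments, chained into 1 closed loop(s), length Σ = 8.995630

segments=12 loops=1 length=8.996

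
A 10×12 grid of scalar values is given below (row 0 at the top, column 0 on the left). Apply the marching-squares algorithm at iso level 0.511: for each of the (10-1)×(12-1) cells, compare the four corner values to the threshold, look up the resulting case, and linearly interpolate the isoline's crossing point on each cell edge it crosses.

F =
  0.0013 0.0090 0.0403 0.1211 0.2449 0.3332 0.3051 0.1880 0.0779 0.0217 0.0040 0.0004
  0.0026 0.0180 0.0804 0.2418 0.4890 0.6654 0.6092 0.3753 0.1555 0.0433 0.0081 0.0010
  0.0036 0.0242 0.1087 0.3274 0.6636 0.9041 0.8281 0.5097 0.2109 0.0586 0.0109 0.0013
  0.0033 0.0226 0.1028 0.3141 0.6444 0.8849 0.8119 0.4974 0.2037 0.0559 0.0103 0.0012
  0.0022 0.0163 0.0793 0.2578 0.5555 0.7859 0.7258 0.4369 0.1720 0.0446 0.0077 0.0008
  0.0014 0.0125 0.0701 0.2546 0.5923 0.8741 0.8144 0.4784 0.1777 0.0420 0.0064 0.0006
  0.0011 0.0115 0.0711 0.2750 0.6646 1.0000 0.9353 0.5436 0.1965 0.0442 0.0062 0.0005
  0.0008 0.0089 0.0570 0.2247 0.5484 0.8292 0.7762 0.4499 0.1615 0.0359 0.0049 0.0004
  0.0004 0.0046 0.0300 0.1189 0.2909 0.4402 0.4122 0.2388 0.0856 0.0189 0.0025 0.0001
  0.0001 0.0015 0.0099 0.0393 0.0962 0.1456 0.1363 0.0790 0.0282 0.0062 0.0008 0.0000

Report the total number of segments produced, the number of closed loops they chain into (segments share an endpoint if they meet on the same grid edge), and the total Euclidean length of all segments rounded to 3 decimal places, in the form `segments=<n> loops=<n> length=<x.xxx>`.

segments=22 loops=1 length=18.513

cell (0,4): code 0100 → (0.535,5.000)–(1.000,4.125)
cell (0,5): code 1100 → (0.677,6.000)–(0.535,5.000)
cell (0,6): code 1000 → (1.000,6.420)–(0.677,6.000)
cell (1,3): code 0100 → (1.126,4.000)–(2.000,3.546)
cell (1,4): code 1110 → (1.000,4.125)–(1.126,4.000)
cell (1,6): code 1001 → (2.000,6.996)–(1.000,6.420)
cell (2,3): code 0110 → (2.000,3.546)–(3.000,3.596)
cell (2,6): code 1001 → (3.000,6.957)–(2.000,6.996)
cell (3,3): code 0110 → (3.000,3.596)–(4.000,3.851)
cell (3,6): code 1001 → (4.000,6.744)–(3.000,6.957)
cell (4,3): code 0110 → (4.000,3.851)–(5.000,3.759)
cell (4,6): code 1001 → (5.000,6.903)–(4.000,6.744)
cell (5,3): code 0110 → (5.000,3.759)–(6.000,3.606)
cell (5,6): code 1101 → (5.500,7.000)–(5.000,6.903)
cell (5,7): code 1000 → (6.000,7.094)–(5.500,7.000)
cell (6,3): code 0110 → (6.000,3.606)–(7.000,3.884)
cell (6,6): code 1011 → (7.000,6.813)–(6.348,7.000)
cell (6,7): code 0001 → (6.348,7.000)–(6.000,7.094)
cell (7,3): code 0010 → (7.000,3.884)–(7.145,4.000)
cell (7,4): code 0011 → (7.145,4.000)–(7.818,5.000)
cell (7,5): code 0011 → (7.818,5.000)–(7.729,6.000)
cell (7,6): code 0001 → (7.729,6.000)–(7.000,6.813)
total: 22 segments, chained into 1 closed loop(s), length Σ = 18.513060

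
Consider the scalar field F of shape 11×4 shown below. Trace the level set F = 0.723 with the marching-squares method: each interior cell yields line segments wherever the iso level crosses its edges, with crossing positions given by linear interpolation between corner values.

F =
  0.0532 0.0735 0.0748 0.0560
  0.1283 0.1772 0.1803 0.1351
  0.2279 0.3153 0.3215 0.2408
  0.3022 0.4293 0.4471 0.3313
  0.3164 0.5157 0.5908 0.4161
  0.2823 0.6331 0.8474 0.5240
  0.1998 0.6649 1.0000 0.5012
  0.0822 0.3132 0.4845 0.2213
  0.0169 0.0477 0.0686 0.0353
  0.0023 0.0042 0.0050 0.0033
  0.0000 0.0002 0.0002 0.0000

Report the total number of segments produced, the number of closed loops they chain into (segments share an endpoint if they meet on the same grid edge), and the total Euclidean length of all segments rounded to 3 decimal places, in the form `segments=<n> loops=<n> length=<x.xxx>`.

cell (4,1): code 0100 → (4.515,2.000)–(5.000,1.420)
cell (4,2): code 1000 → (5.000,2.385)–(4.515,2.000)
cell (5,1): code 0110 → (5.000,1.420)–(6.000,1.173)
cell (5,2): code 1001 → (6.000,2.555)–(5.000,2.385)
cell (6,1): code 0010 → (6.000,1.173)–(6.537,2.000)
cell (6,2): code 0001 → (6.537,2.000)–(6.000,2.555)
total: 6 segments, chained into 1 closed loop(s), length Σ = 5.178143

segments=6 loops=1 length=5.178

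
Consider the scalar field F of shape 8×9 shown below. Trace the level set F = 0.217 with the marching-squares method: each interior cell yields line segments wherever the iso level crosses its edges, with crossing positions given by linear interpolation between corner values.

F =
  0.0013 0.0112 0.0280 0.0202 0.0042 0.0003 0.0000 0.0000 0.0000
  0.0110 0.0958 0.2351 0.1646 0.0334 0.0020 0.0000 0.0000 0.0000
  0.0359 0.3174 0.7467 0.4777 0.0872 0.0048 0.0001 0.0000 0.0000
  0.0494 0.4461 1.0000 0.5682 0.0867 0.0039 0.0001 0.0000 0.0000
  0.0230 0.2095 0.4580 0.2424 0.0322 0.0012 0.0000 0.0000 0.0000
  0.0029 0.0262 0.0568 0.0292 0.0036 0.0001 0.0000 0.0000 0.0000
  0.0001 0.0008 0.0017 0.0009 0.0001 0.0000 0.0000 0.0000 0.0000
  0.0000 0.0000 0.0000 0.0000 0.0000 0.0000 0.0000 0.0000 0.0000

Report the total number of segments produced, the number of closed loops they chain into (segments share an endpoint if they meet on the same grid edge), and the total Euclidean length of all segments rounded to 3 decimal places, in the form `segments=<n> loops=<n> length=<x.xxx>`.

segments=14 loops=1 length=10.649

cell (0,1): code 0100 → (0.913,2.000)–(1.000,1.870)
cell (0,2): code 1000 → (1.000,2.257)–(0.913,2.000)
cell (1,0): code 0100 → (1.547,1.000)–(2.000,0.643)
cell (1,1): code 1110 → (1.000,1.870)–(1.547,1.000)
cell (1,2): code 1101 → (1.167,3.000)–(1.000,2.257)
cell (1,3): code 1000 → (2.000,3.668)–(1.167,3.000)
cell (2,0): code 0110 → (2.000,0.643)–(3.000,0.422)
cell (2,3): code 1001 → (3.000,3.729)–(2.000,3.668)
cell (3,0): code 0010 → (3.000,0.422)–(3.968,1.000)
cell (3,1): code 0111 → (3.968,1.000)–(4.000,1.030)
cell (3,3): code 1001 → (4.000,3.121)–(3.000,3.729)
cell (4,1): code 0010 → (4.000,1.030)–(4.601,2.000)
cell (4,2): code 0011 → (4.601,2.000)–(4.119,3.000)
cell (4,3): code 0001 → (4.119,3.000)–(4.000,3.121)
total: 14 segments, chained into 1 closed loop(s), length Σ = 10.649419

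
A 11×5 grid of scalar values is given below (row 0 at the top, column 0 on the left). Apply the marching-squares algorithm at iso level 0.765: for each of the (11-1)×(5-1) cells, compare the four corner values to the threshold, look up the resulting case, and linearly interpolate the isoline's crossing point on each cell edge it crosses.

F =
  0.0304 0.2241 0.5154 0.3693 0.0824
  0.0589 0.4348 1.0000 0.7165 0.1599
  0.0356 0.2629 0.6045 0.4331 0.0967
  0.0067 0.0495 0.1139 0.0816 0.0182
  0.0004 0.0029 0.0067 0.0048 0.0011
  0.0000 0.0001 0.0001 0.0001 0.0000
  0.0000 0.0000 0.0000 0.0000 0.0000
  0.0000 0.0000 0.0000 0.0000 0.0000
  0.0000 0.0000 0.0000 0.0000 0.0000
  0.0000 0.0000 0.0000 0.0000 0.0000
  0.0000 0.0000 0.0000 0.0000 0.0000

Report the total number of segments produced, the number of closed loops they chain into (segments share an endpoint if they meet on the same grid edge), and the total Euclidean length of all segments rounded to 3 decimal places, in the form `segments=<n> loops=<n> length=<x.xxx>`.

cell (0,1): code 0100 → (0.515,2.000)–(1.000,1.584)
cell (0,2): code 1000 → (1.000,2.829)–(0.515,2.000)
cell (1,1): code 0010 → (1.000,1.584)–(1.594,2.000)
cell (1,2): code 0001 → (1.594,2.000)–(1.000,2.829)
total: 4 segments, chained into 1 closed loop(s), length Σ = 3.344229

segments=4 loops=1 length=3.344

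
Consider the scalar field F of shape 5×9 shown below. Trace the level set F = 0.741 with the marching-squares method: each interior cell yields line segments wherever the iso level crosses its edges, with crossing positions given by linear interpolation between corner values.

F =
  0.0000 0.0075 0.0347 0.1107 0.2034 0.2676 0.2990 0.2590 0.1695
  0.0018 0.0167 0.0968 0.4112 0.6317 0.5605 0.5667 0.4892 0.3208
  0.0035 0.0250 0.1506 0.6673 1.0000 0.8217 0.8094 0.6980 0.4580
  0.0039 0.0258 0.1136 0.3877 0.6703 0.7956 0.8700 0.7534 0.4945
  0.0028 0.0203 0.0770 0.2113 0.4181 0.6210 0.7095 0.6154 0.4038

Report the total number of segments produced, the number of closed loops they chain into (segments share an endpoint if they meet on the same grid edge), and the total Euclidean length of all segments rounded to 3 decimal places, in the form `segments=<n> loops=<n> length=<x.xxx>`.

cell (1,3): code 0100 → (1.297,4.000)–(2.000,3.222)
cell (1,4): code 1100 → (1.691,5.000)–(1.297,4.000)
cell (1,5): code 1100 → (1.718,6.000)–(1.691,5.000)
cell (1,6): code 1000 → (2.000,6.614)–(1.718,6.000)
cell (2,3): code 0010 → (2.000,3.222)–(2.786,4.000)
cell (2,4): code 0111 → (2.786,4.000)–(3.000,4.564)
cell (2,6): code 1101 → (2.776,7.000)–(2.000,6.614)
cell (2,7): code 1000 → (3.000,7.048)–(2.776,7.000)
cell (3,4): code 0010 → (3.000,4.564)–(3.313,5.000)
cell (3,5): code 0011 → (3.313,5.000)–(3.804,6.000)
cell (3,6): code 0011 → (3.804,6.000)–(3.090,7.000)
cell (3,7): code 0001 → (3.090,7.000)–(3.000,7.048)
total: 12 segments, chained into 1 closed loop(s), length Σ = 9.586176

segments=12 loops=1 length=9.586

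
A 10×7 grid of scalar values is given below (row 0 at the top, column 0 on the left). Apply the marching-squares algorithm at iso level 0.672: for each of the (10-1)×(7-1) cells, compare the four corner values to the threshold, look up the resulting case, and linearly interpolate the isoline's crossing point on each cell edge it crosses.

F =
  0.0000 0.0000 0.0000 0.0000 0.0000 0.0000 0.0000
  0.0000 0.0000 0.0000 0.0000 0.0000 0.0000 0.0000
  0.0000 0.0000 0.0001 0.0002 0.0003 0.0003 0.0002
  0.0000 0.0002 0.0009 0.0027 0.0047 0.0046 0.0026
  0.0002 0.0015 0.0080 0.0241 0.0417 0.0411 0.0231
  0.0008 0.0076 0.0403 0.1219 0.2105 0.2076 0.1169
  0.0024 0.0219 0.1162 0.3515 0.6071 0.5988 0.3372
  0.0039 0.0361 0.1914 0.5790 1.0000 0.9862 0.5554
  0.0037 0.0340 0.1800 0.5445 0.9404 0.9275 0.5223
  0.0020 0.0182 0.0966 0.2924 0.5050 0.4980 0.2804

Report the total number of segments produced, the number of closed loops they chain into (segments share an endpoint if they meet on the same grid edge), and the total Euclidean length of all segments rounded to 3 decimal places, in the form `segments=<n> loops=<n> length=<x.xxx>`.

segments=8 loops=1 length=8.026

cell (6,3): code 0100 → (6.165,4.000)–(7.000,3.221)
cell (6,4): code 1100 → (6.189,5.000)–(6.165,4.000)
cell (6,5): code 1000 → (7.000,5.729)–(6.189,5.000)
cell (7,3): code 0110 → (7.000,3.221)–(8.000,3.322)
cell (7,5): code 1001 → (8.000,5.631)–(7.000,5.729)
cell (8,3): code 0010 → (8.000,3.322)–(8.616,4.000)
cell (8,4): code 0011 → (8.616,4.000)–(8.595,5.000)
cell (8,5): code 0001 → (8.595,5.000)–(8.000,5.631)
total: 8 segments, chained into 1 closed loop(s), length Σ = 8.026311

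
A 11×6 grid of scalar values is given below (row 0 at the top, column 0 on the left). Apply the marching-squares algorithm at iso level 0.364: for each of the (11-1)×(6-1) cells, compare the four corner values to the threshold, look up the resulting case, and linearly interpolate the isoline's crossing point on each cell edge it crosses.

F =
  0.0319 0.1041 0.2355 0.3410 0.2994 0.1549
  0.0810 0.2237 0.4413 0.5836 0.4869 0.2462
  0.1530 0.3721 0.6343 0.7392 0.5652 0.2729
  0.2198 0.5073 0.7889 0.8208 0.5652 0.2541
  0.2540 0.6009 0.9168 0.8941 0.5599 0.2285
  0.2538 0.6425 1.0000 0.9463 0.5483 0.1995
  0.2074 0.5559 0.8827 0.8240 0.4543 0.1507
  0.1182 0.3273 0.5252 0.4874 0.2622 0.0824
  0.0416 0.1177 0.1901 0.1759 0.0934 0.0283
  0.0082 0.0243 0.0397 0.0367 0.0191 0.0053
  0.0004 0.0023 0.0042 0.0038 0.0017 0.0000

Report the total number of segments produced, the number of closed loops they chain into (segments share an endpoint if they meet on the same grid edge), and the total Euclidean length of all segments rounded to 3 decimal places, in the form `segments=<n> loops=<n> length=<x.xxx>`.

cell (0,1): code 0100 → (0.624,2.000)–(1.000,1.645)
cell (0,2): code 1100 → (0.095,3.000)–(0.624,2.000)
cell (0,3): code 1100 → (0.345,4.000)–(0.095,3.000)
cell (0,4): code 1000 → (1.000,4.511)–(0.345,4.000)
cell (1,0): code 0100 → (1.945,1.000)–(2.000,0.963)
cell (1,1): code 1110 → (1.000,1.645)–(1.945,1.000)
cell (1,4): code 1001 → (2.000,4.688)–(1.000,4.511)
cell (2,0): code 0110 → (2.000,0.963)–(3.000,0.502)
cell (2,4): code 1001 → (3.000,4.647)–(2.000,4.688)
cell (3,0): code 0110 → (3.000,0.502)–(4.000,0.317)
cell (3,4): code 1001 → (4.000,4.591)–(3.000,4.647)
cell (4,0): code 0110 → (4.000,0.317)–(5.000,0.284)
cell (4,4): code 1001 → (5.000,4.528)–(4.000,4.591)
cell (5,0): code 0110 → (5.000,0.284)–(6.000,0.449)
cell (5,4): code 1001 → (6.000,4.297)–(5.000,4.528)
cell (6,0): code 0010 → (6.000,0.449)–(6.839,1.000)
cell (6,1): code 0111 → (6.839,1.000)–(7.000,1.185)
cell (6,3): code 1011 → (7.000,3.548)–(6.470,4.000)
cell (6,4): code 0001 → (6.470,4.000)–(6.000,4.297)
cell (7,1): code 0010 → (7.000,1.185)–(7.481,2.000)
cell (7,2): code 0011 → (7.481,2.000)–(7.396,3.000)
cell (7,3): code 0001 → (7.396,3.000)–(7.000,3.548)
total: 22 segments, chained into 1 closed loop(s), length Σ = 19.027003

segments=22 loops=1 length=19.027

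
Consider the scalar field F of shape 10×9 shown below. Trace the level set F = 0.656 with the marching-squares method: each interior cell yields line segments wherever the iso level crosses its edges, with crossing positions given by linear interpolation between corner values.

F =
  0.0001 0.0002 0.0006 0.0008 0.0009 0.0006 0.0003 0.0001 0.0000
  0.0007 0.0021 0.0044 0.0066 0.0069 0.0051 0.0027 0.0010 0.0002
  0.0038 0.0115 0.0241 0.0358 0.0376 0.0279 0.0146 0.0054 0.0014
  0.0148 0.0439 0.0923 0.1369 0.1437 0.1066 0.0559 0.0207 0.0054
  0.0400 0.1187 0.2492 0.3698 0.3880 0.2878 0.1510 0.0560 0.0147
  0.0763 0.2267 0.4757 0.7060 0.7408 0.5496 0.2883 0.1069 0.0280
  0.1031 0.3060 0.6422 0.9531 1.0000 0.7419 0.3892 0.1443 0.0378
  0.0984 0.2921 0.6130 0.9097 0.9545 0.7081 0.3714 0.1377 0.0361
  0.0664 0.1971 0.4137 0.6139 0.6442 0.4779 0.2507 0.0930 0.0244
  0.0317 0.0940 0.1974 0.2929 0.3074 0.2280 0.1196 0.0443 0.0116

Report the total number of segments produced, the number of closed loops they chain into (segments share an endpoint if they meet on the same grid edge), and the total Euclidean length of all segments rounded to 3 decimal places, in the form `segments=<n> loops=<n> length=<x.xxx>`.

cell (4,2): code 0100 → (4.851,3.000)–(5.000,2.783)
cell (4,3): code 1100 → (4.760,4.000)–(4.851,3.000)
cell (4,4): code 1000 → (5.000,4.444)–(4.760,4.000)
cell (5,2): code 0110 → (5.000,2.783)–(6.000,2.044)
cell (5,4): code 1101 → (5.553,5.000)–(5.000,4.444)
cell (5,5): code 1000 → (6.000,5.244)–(5.553,5.000)
cell (6,2): code 0110 → (6.000,2.044)–(7.000,2.145)
cell (6,5): code 1001 → (7.000,5.155)–(6.000,5.244)
cell (7,2): code 0010 → (7.000,2.145)–(7.858,3.000)
cell (7,3): code 0011 → (7.858,3.000)–(7.962,4.000)
cell (7,4): code 0011 → (7.962,4.000)–(7.226,5.000)
cell (7,5): code 0001 → (7.226,5.000)–(7.000,5.155)
total: 12 segments, chained into 1 closed loop(s), length Σ = 10.049573

segments=12 loops=1 length=10.050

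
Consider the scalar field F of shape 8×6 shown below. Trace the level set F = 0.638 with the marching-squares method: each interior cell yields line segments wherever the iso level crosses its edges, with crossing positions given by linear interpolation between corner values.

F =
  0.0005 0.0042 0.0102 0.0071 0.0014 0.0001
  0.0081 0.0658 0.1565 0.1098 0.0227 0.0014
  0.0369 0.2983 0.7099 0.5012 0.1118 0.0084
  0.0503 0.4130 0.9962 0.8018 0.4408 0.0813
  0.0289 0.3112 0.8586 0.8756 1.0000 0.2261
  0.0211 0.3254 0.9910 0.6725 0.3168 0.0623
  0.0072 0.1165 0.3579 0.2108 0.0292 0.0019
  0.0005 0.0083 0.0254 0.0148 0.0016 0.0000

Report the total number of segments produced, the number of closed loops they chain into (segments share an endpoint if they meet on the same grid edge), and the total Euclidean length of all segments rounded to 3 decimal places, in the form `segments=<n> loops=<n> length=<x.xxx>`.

segments=14 loops=1 length=10.392

cell (1,1): code 0100 → (1.870,2.000)–(2.000,1.825)
cell (1,2): code 1000 → (2.000,2.345)–(1.870,2.000)
cell (2,1): code 0110 → (2.000,1.825)–(3.000,1.386)
cell (2,2): code 1101 → (2.455,3.000)–(2.000,2.345)
cell (2,3): code 1000 → (3.000,3.454)–(2.455,3.000)
cell (3,1): code 0110 → (3.000,1.386)–(4.000,1.597)
cell (3,3): code 1101 → (3.353,4.000)–(3.000,3.454)
cell (3,4): code 1000 → (4.000,4.468)–(3.353,4.000)
cell (4,1): code 0110 → (4.000,1.597)–(5.000,1.470)
cell (4,3): code 1011 → (5.000,3.097)–(4.530,4.000)
cell (4,4): code 0001 → (4.530,4.000)–(4.000,4.468)
cell (5,1): code 0010 → (5.000,1.470)–(5.558,2.000)
cell (5,2): code 0011 → (5.558,2.000)–(5.075,3.000)
cell (5,3): code 0001 → (5.075,3.000)–(5.000,3.097)
total: 14 segments, chained into 1 closed loop(s), length Σ = 10.391575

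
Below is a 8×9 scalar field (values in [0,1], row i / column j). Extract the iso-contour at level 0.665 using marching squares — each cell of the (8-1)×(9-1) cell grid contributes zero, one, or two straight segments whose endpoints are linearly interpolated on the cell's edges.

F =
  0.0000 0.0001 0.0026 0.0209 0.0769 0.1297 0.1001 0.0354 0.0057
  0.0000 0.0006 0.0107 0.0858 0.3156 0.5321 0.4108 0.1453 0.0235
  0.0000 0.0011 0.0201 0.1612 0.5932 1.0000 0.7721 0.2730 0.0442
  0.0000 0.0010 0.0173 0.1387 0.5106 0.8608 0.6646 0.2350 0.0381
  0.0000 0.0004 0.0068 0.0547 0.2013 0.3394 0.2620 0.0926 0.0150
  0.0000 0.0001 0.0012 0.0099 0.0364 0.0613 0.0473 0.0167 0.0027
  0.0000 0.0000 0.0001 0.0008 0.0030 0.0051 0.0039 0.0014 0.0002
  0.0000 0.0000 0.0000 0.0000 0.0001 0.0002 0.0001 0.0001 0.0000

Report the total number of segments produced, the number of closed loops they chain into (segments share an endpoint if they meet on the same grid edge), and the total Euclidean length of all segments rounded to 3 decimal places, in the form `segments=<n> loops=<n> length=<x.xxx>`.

segments=8 loops=1 length=6.339

cell (1,4): code 0100 → (1.284,5.000)–(2.000,4.176)
cell (1,5): code 1100 → (1.704,6.000)–(1.284,5.000)
cell (1,6): code 1000 → (2.000,6.215)–(1.704,6.000)
cell (2,4): code 0110 → (2.000,4.176)–(3.000,4.441)
cell (2,5): code 1011 → (3.000,5.998)–(2.996,6.000)
cell (2,6): code 0001 → (2.996,6.000)–(2.000,6.215)
cell (3,4): code 0010 → (3.000,4.441)–(3.376,5.000)
cell (3,5): code 0001 → (3.376,5.000)–(3.000,5.998)
total: 8 segments, chained into 1 closed loop(s), length Σ = 6.339131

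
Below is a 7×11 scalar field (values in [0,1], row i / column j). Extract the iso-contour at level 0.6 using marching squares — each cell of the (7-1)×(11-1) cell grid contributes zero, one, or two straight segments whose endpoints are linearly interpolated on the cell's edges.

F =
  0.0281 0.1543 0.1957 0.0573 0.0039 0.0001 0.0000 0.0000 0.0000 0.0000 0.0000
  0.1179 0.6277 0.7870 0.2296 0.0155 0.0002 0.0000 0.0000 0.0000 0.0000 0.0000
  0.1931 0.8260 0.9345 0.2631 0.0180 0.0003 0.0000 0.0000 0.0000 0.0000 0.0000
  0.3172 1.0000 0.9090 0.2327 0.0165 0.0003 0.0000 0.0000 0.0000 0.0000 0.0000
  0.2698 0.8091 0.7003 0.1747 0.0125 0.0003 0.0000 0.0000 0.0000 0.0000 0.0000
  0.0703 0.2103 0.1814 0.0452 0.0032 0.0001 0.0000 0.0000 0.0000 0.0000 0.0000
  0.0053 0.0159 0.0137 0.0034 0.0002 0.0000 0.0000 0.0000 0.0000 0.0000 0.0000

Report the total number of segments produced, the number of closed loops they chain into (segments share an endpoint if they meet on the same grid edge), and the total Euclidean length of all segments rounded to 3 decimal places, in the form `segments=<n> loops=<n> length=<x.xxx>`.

segments=12 loops=1 length=9.518

cell (0,0): code 0100 → (0.941,1.000)–(1.000,0.946)
cell (0,1): code 1100 → (0.684,2.000)–(0.941,1.000)
cell (0,2): code 1000 → (1.000,2.335)–(0.684,2.000)
cell (1,0): code 0110 → (1.000,0.946)–(2.000,0.643)
cell (1,2): code 1001 → (2.000,2.498)–(1.000,2.335)
cell (2,0): code 0110 → (2.000,0.643)–(3.000,0.414)
cell (2,2): code 1001 → (3.000,2.457)–(2.000,2.498)
cell (3,0): code 0110 → (3.000,0.414)–(4.000,0.612)
cell (3,2): code 1001 → (4.000,2.191)–(3.000,2.457)
cell (4,0): code 0010 → (4.000,0.612)–(4.349,1.000)
cell (4,1): code 0011 → (4.349,1.000)–(4.193,2.000)
cell (4,2): code 0001 → (4.193,2.000)–(4.000,2.191)
total: 12 segments, chained into 1 closed loop(s), length Σ = 9.517959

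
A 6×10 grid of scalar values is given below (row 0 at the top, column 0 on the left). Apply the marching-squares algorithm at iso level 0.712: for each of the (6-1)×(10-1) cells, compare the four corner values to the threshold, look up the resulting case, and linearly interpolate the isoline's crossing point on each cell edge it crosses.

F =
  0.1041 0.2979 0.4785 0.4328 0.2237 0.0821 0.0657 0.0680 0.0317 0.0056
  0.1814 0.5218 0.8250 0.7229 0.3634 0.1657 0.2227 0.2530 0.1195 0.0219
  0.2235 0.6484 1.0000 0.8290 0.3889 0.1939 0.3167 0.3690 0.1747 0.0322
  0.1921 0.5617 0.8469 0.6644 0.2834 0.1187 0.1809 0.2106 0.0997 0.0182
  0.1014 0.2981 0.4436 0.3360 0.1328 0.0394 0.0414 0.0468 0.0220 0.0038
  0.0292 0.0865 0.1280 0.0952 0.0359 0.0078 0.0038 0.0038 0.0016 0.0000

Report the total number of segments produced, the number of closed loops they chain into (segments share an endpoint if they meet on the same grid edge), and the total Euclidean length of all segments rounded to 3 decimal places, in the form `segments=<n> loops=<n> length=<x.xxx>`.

cell (0,1): code 0100 → (0.674,2.000)–(1.000,1.627)
cell (0,2): code 1100 → (0.962,3.000)–(0.674,2.000)
cell (0,3): code 1000 → (1.000,3.030)–(0.962,3.000)
cell (1,1): code 0110 → (1.000,1.627)–(2.000,1.181)
cell (1,3): code 1001 → (2.000,3.266)–(1.000,3.030)
cell (2,1): code 0110 → (2.000,1.181)–(3.000,1.527)
cell (2,2): code 1011 → (3.000,2.739)–(2.711,3.000)
cell (2,3): code 0001 → (2.711,3.000)–(2.000,3.266)
cell (3,1): code 0010 → (3.000,1.527)–(3.334,2.000)
cell (3,2): code 0001 → (3.334,2.000)–(3.000,2.739)
total: 10 segments, chained into 1 closed loop(s), length Σ = 7.303987

segments=10 loops=1 length=7.304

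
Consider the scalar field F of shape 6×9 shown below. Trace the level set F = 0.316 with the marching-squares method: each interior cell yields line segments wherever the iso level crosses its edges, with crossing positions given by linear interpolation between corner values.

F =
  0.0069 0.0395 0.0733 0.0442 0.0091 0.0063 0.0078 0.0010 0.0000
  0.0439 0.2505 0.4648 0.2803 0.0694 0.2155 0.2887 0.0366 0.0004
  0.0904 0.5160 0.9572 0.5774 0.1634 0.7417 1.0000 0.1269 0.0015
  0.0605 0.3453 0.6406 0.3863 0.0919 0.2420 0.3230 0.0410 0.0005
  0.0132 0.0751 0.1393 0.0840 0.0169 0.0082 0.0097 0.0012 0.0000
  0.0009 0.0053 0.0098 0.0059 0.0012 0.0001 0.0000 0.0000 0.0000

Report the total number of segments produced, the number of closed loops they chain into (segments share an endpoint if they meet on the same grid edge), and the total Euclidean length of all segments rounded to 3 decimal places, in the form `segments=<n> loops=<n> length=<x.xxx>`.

segments=20 loops=2 length=15.891

cell (0,1): code 0100 → (0.620,2.000)–(1.000,1.306)
cell (0,2): code 1000 → (1.000,2.807)–(0.620,2.000)
cell (1,0): code 0100 → (1.247,1.000)–(2.000,0.530)
cell (1,1): code 1110 → (1.000,1.306)–(1.247,1.000)
cell (1,2): code 1101 → (1.120,3.000)–(1.000,2.807)
cell (1,3): code 1000 → (2.000,3.631)–(1.120,3.000)
cell (1,4): code 0100 → (1.191,5.000)–(2.000,4.264)
cell (1,5): code 1100 → (1.038,6.000)–(1.191,5.000)
cell (1,6): code 1000 → (2.000,6.783)–(1.038,6.000)
cell (2,0): code 0110 → (2.000,0.530)–(3.000,0.897)
cell (2,3): code 1001 → (3.000,3.239)–(2.000,3.631)
cell (2,4): code 0010 → (2.000,4.264)–(2.852,5.000)
cell (2,5): code 0111 → (2.852,5.000)–(3.000,5.914)
cell (2,6): code 1001 → (3.000,6.025)–(2.000,6.783)
cell (3,0): code 0010 → (3.000,0.897)–(3.108,1.000)
cell (3,1): code 0011 → (3.108,1.000)–(3.648,2.000)
cell (3,2): code 0011 → (3.648,2.000)–(3.233,3.000)
cell (3,3): code 0001 → (3.233,3.000)–(3.000,3.239)
cell (3,5): code 0010 → (3.000,5.914)–(3.022,6.000)
cell (3,6): code 0001 → (3.022,6.000)–(3.000,6.025)
total: 20 segments, chained into 2 closed loop(s), length Σ = 15.890514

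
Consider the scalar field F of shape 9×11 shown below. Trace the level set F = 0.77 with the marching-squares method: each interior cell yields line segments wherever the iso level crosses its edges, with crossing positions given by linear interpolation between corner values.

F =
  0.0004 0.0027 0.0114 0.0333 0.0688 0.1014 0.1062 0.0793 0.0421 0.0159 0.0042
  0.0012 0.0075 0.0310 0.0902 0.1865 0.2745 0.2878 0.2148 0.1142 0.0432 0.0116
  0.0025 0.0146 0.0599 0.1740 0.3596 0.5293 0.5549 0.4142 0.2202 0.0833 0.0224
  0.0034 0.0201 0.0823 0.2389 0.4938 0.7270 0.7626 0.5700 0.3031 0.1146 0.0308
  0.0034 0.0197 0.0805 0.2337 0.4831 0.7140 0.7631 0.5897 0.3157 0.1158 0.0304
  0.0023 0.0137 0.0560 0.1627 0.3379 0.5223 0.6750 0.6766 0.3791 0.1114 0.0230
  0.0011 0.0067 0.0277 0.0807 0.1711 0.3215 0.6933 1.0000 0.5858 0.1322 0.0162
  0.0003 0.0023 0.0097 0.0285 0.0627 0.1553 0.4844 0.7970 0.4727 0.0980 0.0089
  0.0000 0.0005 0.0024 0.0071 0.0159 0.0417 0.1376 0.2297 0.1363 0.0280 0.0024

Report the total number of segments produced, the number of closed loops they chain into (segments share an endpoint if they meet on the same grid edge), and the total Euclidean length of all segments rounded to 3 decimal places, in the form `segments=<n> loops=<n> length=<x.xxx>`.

cell (5,6): code 0100 → (5.289,7.000)–(6.000,6.250)
cell (5,7): code 1000 → (6.000,7.555)–(5.289,7.000)
cell (6,6): code 0110 → (6.000,6.250)–(7.000,6.914)
cell (6,7): code 1001 → (7.000,7.083)–(6.000,7.555)
cell (7,6): code 0010 → (7.000,6.914)–(7.048,7.000)
cell (7,7): code 0001 → (7.048,7.000)–(7.000,7.083)
total: 6 segments, chained into 1 closed loop(s), length Σ = 4.436271

segments=6 loops=1 length=4.436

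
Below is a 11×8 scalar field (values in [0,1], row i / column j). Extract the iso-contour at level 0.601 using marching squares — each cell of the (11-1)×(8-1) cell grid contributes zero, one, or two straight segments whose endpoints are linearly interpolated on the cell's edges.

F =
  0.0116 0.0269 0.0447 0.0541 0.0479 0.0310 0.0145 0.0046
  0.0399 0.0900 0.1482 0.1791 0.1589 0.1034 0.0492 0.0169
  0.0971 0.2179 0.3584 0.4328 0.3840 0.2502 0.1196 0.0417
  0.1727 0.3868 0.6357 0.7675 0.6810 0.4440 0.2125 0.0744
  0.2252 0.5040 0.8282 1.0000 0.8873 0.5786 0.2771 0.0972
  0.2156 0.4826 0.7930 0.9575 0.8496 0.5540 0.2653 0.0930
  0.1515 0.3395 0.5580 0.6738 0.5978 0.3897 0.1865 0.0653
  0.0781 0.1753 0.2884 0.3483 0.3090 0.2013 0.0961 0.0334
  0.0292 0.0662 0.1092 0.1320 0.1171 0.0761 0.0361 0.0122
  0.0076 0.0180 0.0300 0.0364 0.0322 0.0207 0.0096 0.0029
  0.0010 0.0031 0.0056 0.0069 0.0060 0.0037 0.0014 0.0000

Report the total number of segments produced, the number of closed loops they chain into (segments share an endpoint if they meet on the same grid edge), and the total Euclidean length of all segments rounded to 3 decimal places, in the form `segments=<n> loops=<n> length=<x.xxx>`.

cell (2,1): code 0100 → (2.875,2.000)–(3.000,1.861)
cell (2,2): code 1100 → (2.503,3.000)–(2.875,2.000)
cell (2,3): code 1100 → (2.731,4.000)–(2.503,3.000)
cell (2,4): code 1000 → (3.000,4.338)–(2.731,4.000)
cell (3,1): code 0110 → (3.000,1.861)–(4.000,1.299)
cell (3,4): code 1001 → (4.000,4.927)–(3.000,4.338)
cell (4,1): code 0110 → (4.000,1.299)–(5.000,1.381)
cell (4,4): code 1001 → (5.000,4.841)–(4.000,4.927)
cell (5,1): code 0010 → (5.000,1.381)–(5.817,2.000)
cell (5,2): code 0111 → (5.817,2.000)–(6.000,2.371)
cell (5,3): code 1011 → (6.000,3.958)–(5.987,4.000)
cell (5,4): code 0001 → (5.987,4.000)–(5.000,4.841)
cell (6,2): code 0010 → (6.000,2.371)–(6.224,3.000)
cell (6,3): code 0001 → (6.224,3.000)–(6.000,3.958)
total: 14 segments, chained into 1 closed loop(s), length Σ = 11.457431

segments=14 loops=1 length=11.457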